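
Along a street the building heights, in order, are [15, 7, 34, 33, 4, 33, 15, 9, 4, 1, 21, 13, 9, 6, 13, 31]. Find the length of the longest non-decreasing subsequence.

5

Track the smallest tail for each achievable length (allowing ties):
15 → extends → [15]
7 → replaces 15 → [7]
34 → extends → [7, 34]
33 → replaces 34 → [7, 33]
4 → replaces 7 → [4, 33]
33 → extends → [4, 33, 33]
15 → replaces 33 → [4, 15, 33]
9 → replaces 15 → [4, 9, 33]
4 → replaces 9 → [4, 4, 33]
1 → replaces 4 → [1, 4, 33]
21 → replaces 33 → [1, 4, 21]
13 → replaces 21 → [1, 4, 13]
9 → replaces 13 → [1, 4, 9]
6 → replaces 9 → [1, 4, 6]
13 → extends → [1, 4, 6, 13]
31 → extends → [1, 4, 6, 13, 31]
Five tails, so the longest non-decreasing subsequence has length 5 (e.g. 7, 9, 13, 13, 31).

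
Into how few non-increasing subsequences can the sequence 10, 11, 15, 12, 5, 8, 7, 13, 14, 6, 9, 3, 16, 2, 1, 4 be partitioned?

The minimum number of non-increasing subsequences covering a sequence equals the length of its longest strictly increasing subsequence.
LIS length is 6 (e.g. 10, 11, 12, 13, 14, 16), so 6 piles are needed.

6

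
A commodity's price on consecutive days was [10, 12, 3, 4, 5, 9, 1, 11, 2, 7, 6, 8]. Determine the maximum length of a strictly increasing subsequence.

5

Let dp[i] be the length of the longest such subsequence ending at index i:
i:      1  2  3  4  5  6  7  8  9 10 11 12
a[i]:  10 12  3  4  5  9  1 11  2  7  6  8
dp:     1  2  1  2  3  4  1  5  2  4  4  5
Maximum dp value is 5.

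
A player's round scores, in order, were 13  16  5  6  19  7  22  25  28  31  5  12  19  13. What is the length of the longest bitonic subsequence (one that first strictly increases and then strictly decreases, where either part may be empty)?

9

inc[i] = longest strictly increasing subsequence ending at i; dec[i] = longest strictly decreasing subsequence starting at i:
i:      1  2  3  4  5  6  7  8  9 10 11 12 13 14
a[i]:  13 16  5  6 19  7 22 25 28 31  5 12 19 13
inc:    1  2  1  2  3  3  4  5  6  7  1  4  5  5
dec:    3  3  1  2  3  2  3  3  3  3  1  1  2  1
Best peak at i=10 (value 31): inc=7, dec=3, length 7+3−1 = 9.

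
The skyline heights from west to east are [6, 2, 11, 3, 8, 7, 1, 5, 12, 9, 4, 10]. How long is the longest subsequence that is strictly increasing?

5

Let dp[i] be the length of the longest such subsequence ending at index i:
i:      1  2  3  4  5  6  7  8  9 10 11 12
a[i]:   6  2 11  3  8  7  1  5 12  9  4 10
dp:     1  1  2  2  3  3  1  3  4  4  3  5
Maximum dp value is 5.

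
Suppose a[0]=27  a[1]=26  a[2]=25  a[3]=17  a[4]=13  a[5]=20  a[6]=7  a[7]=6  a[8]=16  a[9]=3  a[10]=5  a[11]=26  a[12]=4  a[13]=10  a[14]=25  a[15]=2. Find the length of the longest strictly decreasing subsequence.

Negate each value so 'decreasing' becomes 'increasing', then run patience tails on the negated sequence:
-27 → extends → [-27]
-26 → extends → [-27, -26]
-25 → extends → [-27, -26, -25]
-17 → extends → [-27, -26, -25, -17]
-13 → extends → [-27, -26, -25, -17, -13]
-20 → replaces -17 → [-27, -26, -25, -20, -13]
-7 → extends → [-27, -26, -25, -20, -13, -7]
-6 → extends → [-27, -26, -25, -20, -13, -7, -6]
-16 → replaces -13 → [-27, -26, -25, -20, -16, -7, -6]
-3 → extends → [-27, -26, -25, -20, -16, -7, -6, -3]
-5 → replaces -3 → [-27, -26, -25, -20, -16, -7, -6, -5]
-26 → already a tail → [-27, -26, -25, -20, -16, -7, -6, -5]
-4 → extends → [-27, -26, -25, -20, -16, -7, -6, -5, -4]
-10 → replaces -7 → [-27, -26, -25, -20, -16, -10, -6, -5, -4]
-25 → already a tail → [-27, -26, -25, -20, -16, -10, -6, -5, -4]
-2 → extends → [-27, -26, -25, -20, -16, -10, -6, -5, -4, -2]
Ten tails, so the longest strictly decreasing subsequence of the original has length 10.

10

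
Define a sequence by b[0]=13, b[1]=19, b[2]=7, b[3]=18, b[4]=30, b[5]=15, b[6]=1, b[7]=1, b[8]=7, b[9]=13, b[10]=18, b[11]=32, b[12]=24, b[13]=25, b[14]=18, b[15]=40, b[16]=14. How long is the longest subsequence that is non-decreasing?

8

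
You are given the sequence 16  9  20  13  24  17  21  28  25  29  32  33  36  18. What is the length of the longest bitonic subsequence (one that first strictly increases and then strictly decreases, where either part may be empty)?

10

inc[i] = longest strictly increasing subsequence ending at i; dec[i] = longest strictly decreasing subsequence starting at i:
i:      1  2  3  4  5  6  7  8  9 10 11 12 13 14
a[i]:  16  9 20 13 24 17 21 28 25 29 32 33 36 18
inc:    1  1  2  2  3  3  4  5  5  6  7  8  9  4
dec:    2  1  2  1  3  1  2  3  2  2  2  2  2  1
Best peak at i=13 (value 36): inc=9, dec=2, length 9+2−1 = 10.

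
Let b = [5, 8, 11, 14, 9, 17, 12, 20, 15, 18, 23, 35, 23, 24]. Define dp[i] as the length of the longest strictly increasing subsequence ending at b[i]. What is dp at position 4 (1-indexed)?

dp[i] = 1 + max{dp[j] : j<i, b[j]<b[i]} (or 1 if no such j):
i:      1  2  3  4  5  6  7  8  9 10 11 12 13 14
b[i]:   5  8 11 14  9 17 12 20 15 18 23 35 23 24
dp:     1  2  3  4  3  5  4  6  5  6  7  8  7  8
At index 4 the value is 4.

4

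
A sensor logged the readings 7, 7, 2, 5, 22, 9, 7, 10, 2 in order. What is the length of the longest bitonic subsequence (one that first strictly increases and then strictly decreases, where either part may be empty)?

inc[i] = longest strictly increasing subsequence ending at i; dec[i] = longest strictly decreasing subsequence starting at i:
i:      1  2  3  4  5  6  7  8  9
a[i]:   7  7  2  5 22  9  7 10  2
inc:    1  1  1  2  3  3  3  4  1
dec:    3  3  1  2  4  3  2  2  1
Best peak at i=5 (value 22): inc=3, dec=4, length 3+4−1 = 6.

6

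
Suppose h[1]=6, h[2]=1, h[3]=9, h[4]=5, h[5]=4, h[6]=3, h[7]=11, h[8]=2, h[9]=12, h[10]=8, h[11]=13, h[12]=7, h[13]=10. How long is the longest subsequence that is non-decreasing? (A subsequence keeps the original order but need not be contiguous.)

Track the smallest tail for each achievable length (allowing ties):
6 → extends → [6]
1 → replaces 6 → [1]
9 → extends → [1, 9]
5 → replaces 9 → [1, 5]
4 → replaces 5 → [1, 4]
3 → replaces 4 → [1, 3]
11 → extends → [1, 3, 11]
2 → replaces 3 → [1, 2, 11]
12 → extends → [1, 2, 11, 12]
8 → replaces 11 → [1, 2, 8, 12]
13 → extends → [1, 2, 8, 12, 13]
7 → replaces 8 → [1, 2, 7, 12, 13]
10 → replaces 12 → [1, 2, 7, 10, 13]
Five tails, so the longest non-decreasing subsequence has length 5 (e.g. 6, 9, 11, 12, 13).

5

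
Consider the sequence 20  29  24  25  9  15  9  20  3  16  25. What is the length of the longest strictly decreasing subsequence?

5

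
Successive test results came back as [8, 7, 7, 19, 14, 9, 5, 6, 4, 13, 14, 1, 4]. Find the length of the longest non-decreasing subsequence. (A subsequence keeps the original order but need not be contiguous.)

5

Let dp[i] be the length of the longest such subsequence ending at index i:
i:      1  2  3  4  5  6  7  8  9 10 11 12 13
a[i]:   8  7  7 19 14  9  5  6  4 13 14  1  4
dp:     1  1  2  3  3  3  1  2  1  4  5  1  2
Maximum dp value is 5.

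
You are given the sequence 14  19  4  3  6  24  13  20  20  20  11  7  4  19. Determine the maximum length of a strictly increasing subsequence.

4

Let dp[i] be the length of the longest such subsequence ending at index i:
i:      1  2  3  4  5  6  7  8  9 10 11 12 13 14
a[i]:  14 19  4  3  6 24 13 20 20 20 11  7  4 19
dp:     1  2  1  1  2  3  3  4  4  4  3  3  2  4
Maximum dp value is 4.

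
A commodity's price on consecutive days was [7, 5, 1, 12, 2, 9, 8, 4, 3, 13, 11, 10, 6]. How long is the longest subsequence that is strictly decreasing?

Let dp[i] be the longest strictly decreasing subsequence ending at i:
i:      1  2  3  4  5  6  7  8  9 10 11 12 13
a[i]:   7  5  1 12  2  9  8  4  3 13 11 10  6
dp:     1  2  3  1  3  2  3  4  5  1  2  3  4
Maximum is 5.

5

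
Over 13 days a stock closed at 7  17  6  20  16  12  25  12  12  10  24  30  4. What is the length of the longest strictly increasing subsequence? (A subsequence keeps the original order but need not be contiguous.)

5

Track the smallest tail for each achievable length (strict):
7 → extends → [7]
17 → extends → [7, 17]
6 → replaces 7 → [6, 17]
20 → extends → [6, 17, 20]
16 → replaces 17 → [6, 16, 20]
12 → replaces 16 → [6, 12, 20]
25 → extends → [6, 12, 20, 25]
12 → already a tail → [6, 12, 20, 25]
12 → already a tail → [6, 12, 20, 25]
10 → replaces 12 → [6, 10, 20, 25]
24 → replaces 25 → [6, 10, 20, 24]
30 → extends → [6, 10, 20, 24, 30]
4 → replaces 6 → [4, 10, 20, 24, 30]
Five tails, so the longest strictly increasing subsequence has length 5 (e.g. 7, 17, 20, 25, 30).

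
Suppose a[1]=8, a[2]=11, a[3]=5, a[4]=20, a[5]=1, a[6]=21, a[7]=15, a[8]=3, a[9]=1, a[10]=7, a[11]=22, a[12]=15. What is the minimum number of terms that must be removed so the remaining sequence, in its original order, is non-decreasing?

Fewest deletions = n − (longest non-decreasing subsequence).
Patience tails:
8 → extends → [8]
11 → extends → [8, 11]
5 → replaces 8 → [5, 11]
20 → extends → [5, 11, 20]
1 → replaces 5 → [1, 11, 20]
21 → extends → [1, 11, 20, 21]
15 → replaces 20 → [1, 11, 15, 21]
3 → replaces 11 → [1, 3, 15, 21]
1 → replaces 3 → [1, 1, 15, 21]
7 → replaces 15 → [1, 1, 7, 21]
22 → extends → [1, 1, 7, 21, 22]
15 → replaces 21 → [1, 1, 7, 15, 22]
Longest non-decreasing subsequence has length 5, so deletions = 12 − 5 = 7.

7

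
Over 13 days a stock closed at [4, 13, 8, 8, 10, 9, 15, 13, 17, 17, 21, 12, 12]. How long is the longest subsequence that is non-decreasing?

8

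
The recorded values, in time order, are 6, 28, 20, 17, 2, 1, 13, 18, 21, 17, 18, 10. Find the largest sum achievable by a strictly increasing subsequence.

Let S[i] be the best sum of a strictly increasing subsequence ending at i:
i:      1  2  3  4  5  6  7  8  9 10 11 12
a[i]:   6 28 20 17  2  1 13 18 21 17 18 10
S:      6 34 26 23  2  1 19 41 62 36 54 16
Maximum is 62 (e.g. 6 + 17 + 18 + 21).

62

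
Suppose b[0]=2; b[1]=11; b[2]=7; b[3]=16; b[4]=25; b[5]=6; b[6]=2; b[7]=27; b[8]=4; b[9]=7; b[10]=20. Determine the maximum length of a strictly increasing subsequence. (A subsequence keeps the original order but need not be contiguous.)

5

Track the smallest tail for each achievable length (strict):
2 → extends → [2]
11 → extends → [2, 11]
7 → replaces 11 → [2, 7]
16 → extends → [2, 7, 16]
25 → extends → [2, 7, 16, 25]
6 → replaces 7 → [2, 6, 16, 25]
2 → already a tail → [2, 6, 16, 25]
27 → extends → [2, 6, 16, 25, 27]
4 → replaces 6 → [2, 4, 16, 25, 27]
7 → replaces 16 → [2, 4, 7, 25, 27]
20 → replaces 25 → [2, 4, 7, 20, 27]
Five tails, so the longest strictly increasing subsequence has length 5 (e.g. 2, 11, 16, 25, 27).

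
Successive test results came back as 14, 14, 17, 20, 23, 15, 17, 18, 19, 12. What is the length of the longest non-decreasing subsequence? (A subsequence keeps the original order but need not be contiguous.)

Track the smallest tail for each achievable length (allowing ties):
14 → extends → [14]
14 → extends → [14, 14]
17 → extends → [14, 14, 17]
20 → extends → [14, 14, 17, 20]
23 → extends → [14, 14, 17, 20, 23]
15 → replaces 17 → [14, 14, 15, 20, 23]
17 → replaces 20 → [14, 14, 15, 17, 23]
18 → replaces 23 → [14, 14, 15, 17, 18]
19 → extends → [14, 14, 15, 17, 18, 19]
12 → replaces 14 → [12, 14, 15, 17, 18, 19]
Six tails, so the longest non-decreasing subsequence has length 6 (e.g. 14, 14, 17, 17, 18, 19).

6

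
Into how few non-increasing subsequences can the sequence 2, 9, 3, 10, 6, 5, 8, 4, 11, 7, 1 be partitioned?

Place each on the leftmost legal pile:
2 → new pile 1 (tops now [2])
9 → new pile 2 (tops now [2, 9])
3 → pile 2 (tops now [2, 3])
10 → new pile 3 (tops now [2, 3, 10])
6 → pile 3 (tops now [2, 3, 6])
5 → pile 3 (tops now [2, 3, 5])
8 → new pile 4 (tops now [2, 3, 5, 8])
4 → pile 3 (tops now [2, 3, 4, 8])
11 → new pile 5 (tops now [2, 3, 4, 8, 11])
7 → pile 4 (tops now [2, 3, 4, 7, 11])
1 → pile 1 (tops now [1, 3, 4, 7, 11])
Five piles.

5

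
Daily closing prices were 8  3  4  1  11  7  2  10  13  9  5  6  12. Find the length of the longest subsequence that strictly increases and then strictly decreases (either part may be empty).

inc[i] = longest strictly increasing subsequence ending at i; dec[i] = longest strictly decreasing subsequence starting at i:
i:      1  2  3  4  5  6  7  8  9 10 11 12 13
a[i]:   8  3  4  1 11  7  2 10 13  9  5  6 12
inc:    1  1  2  1  3  3  2  4  5  4  3  4  5
dec:    3  2  2  1  4  2  1  3  3  2  1  1  1
Best peak at i=9 (value 13): inc=5, dec=3, length 5+3−1 = 7.

7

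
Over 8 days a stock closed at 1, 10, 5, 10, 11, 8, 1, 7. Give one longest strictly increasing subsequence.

1, 5, 10, 11

Patience tails give the LIS length; then backtrack through the dp parents:
1 → extends → [1]
10 → extends → [1, 10]
5 → replaces 10 → [1, 5]
10 → extends → [1, 5, 10]
11 → extends → [1, 5, 10, 11]
8 → replaces 10 → [1, 5, 8, 11]
1 → already a tail → [1, 5, 8, 11]
7 → replaces 8 → [1, 5, 7, 11]
Length 4; one witness is 1, 5, 10, 11.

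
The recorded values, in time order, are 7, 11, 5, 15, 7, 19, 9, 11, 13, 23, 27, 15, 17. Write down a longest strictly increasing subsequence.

Patience tails give the LIS length; then backtrack through the dp parents:
7 → extends → [7]
11 → extends → [7, 11]
5 → replaces 7 → [5, 11]
15 → extends → [5, 11, 15]
7 → replaces 11 → [5, 7, 15]
19 → extends → [5, 7, 15, 19]
9 → replaces 15 → [5, 7, 9, 19]
11 → replaces 19 → [5, 7, 9, 11]
13 → extends → [5, 7, 9, 11, 13]
23 → extends → [5, 7, 9, 11, 13, 23]
27 → extends → [5, 7, 9, 11, 13, 23, 27]
15 → replaces 23 → [5, 7, 9, 11, 13, 15, 27]
17 → replaces 27 → [5, 7, 9, 11, 13, 15, 17]
Length 7; one witness is 5, 7, 9, 11, 13, 23, 27.

5, 7, 9, 11, 13, 23, 27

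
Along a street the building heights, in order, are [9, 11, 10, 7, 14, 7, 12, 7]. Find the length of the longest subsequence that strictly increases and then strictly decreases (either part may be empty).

5

inc[i] = longest strictly increasing subsequence ending at i; dec[i] = longest strictly decreasing subsequence starting at i:
i:      1  2  3  4  5  6  7  8
a[i]:   9 11 10  7 14  7 12  7
inc:    1  2  2  1  3  1  3  1
dec:    2  3  2  1  3  1  2  1
Best peak at i=5 (value 14): inc=3, dec=3, length 3+3−1 = 5.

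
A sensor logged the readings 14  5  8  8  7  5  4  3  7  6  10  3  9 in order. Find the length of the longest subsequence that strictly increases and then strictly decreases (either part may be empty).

6

inc[i] = longest strictly increasing subsequence ending at i; dec[i] = longest strictly decreasing subsequence starting at i:
i:      1  2  3  4  5  6  7  8  9 10 11 12 13
a[i]:  14  5  8  8  7  5  4  3  7  6 10  3  9
inc:    1  1  2  2  2  1  1  1  2  2  3  1  3
dec:    6  3  5  5  4  3  2  1  3  2  2  1  1
Best peak at i=1 (value 14): inc=1, dec=6, length 1+6−1 = 6.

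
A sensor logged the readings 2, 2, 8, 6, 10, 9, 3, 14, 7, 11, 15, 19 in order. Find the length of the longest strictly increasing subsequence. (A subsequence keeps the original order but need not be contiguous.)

6

Track the smallest tail for each achievable length (strict):
2 → extends → [2]
2 → already a tail → [2]
8 → extends → [2, 8]
6 → replaces 8 → [2, 6]
10 → extends → [2, 6, 10]
9 → replaces 10 → [2, 6, 9]
3 → replaces 6 → [2, 3, 9]
14 → extends → [2, 3, 9, 14]
7 → replaces 9 → [2, 3, 7, 14]
11 → replaces 14 → [2, 3, 7, 11]
15 → extends → [2, 3, 7, 11, 15]
19 → extends → [2, 3, 7, 11, 15, 19]
Six tails, so the longest strictly increasing subsequence has length 6 (e.g. 2, 8, 10, 14, 15, 19).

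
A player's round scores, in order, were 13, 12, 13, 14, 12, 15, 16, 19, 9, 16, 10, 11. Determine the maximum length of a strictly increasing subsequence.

Track the smallest tail for each achievable length (strict):
13 → extends → [13]
12 → replaces 13 → [12]
13 → extends → [12, 13]
14 → extends → [12, 13, 14]
12 → already a tail → [12, 13, 14]
15 → extends → [12, 13, 14, 15]
16 → extends → [12, 13, 14, 15, 16]
19 → extends → [12, 13, 14, 15, 16, 19]
9 → replaces 12 → [9, 13, 14, 15, 16, 19]
16 → already a tail → [9, 13, 14, 15, 16, 19]
10 → replaces 13 → [9, 10, 14, 15, 16, 19]
11 → replaces 14 → [9, 10, 11, 15, 16, 19]
Six tails, so the longest strictly increasing subsequence has length 6 (e.g. 12, 13, 14, 15, 16, 19).

6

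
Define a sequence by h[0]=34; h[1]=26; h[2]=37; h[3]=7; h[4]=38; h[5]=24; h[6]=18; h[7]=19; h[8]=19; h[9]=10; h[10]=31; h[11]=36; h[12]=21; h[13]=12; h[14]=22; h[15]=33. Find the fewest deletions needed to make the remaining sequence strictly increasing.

10

Fewest deletions = n − (longest strictly increasing subsequence).
i:      0  1  2  3  4  5  6  7  8  9 10 11 12 13 14 15
h[i]:  34 26 37  7 38 24 18 19 19 10 31 36 21 12 22 33
dp:     1  1  2  1  3  2  2  3  3  2  4  5  4  3  5  6
max dp = 6, so deletions = 16 − 6 = 10.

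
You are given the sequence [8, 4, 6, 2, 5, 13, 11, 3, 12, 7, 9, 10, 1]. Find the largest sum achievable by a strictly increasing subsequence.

Let S[i] be the best sum of a strictly increasing subsequence ending at i:
i:      1  2  3  4  5  6  7  8  9 10 11 12 13
a[i]:   8  4  6  2  5 13 11  3 12  7  9 10  1
S:      8  4 10  2  9 23 21  5 33 17 26 36  1
Maximum is 36 (e.g. 4 + 6 + 7 + 9 + 10).

36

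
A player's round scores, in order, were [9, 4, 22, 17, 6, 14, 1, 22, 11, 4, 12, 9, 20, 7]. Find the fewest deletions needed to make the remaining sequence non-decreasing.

Fewest deletions = n − (longest non-decreasing subsequence).
Patience tails:
9 → extends → [9]
4 → replaces 9 → [4]
22 → extends → [4, 22]
17 → replaces 22 → [4, 17]
6 → replaces 17 → [4, 6]
14 → extends → [4, 6, 14]
1 → replaces 4 → [1, 6, 14]
22 → extends → [1, 6, 14, 22]
11 → replaces 14 → [1, 6, 11, 22]
4 → replaces 6 → [1, 4, 11, 22]
12 → replaces 22 → [1, 4, 11, 12]
9 → replaces 11 → [1, 4, 9, 12]
20 → extends → [1, 4, 9, 12, 20]
7 → replaces 9 → [1, 4, 7, 12, 20]
Longest non-decreasing subsequence has length 5, so deletions = 14 − 5 = 9.

9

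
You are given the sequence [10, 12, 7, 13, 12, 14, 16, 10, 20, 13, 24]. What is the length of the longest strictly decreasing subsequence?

3

Negate each value so 'decreasing' becomes 'increasing', then run patience tails on the negated sequence:
-10 → extends → [-10]
-12 → replaces -10 → [-12]
-7 → extends → [-12, -7]
-13 → replaces -12 → [-13, -7]
-12 → replaces -7 → [-13, -12]
-14 → replaces -13 → [-14, -12]
-16 → replaces -14 → [-16, -12]
-10 → extends → [-16, -12, -10]
-20 → replaces -16 → [-20, -12, -10]
-13 → replaces -12 → [-20, -13, -10]
-24 → replaces -20 → [-24, -13, -10]
Three tails, so the longest strictly decreasing subsequence of the original has length 3.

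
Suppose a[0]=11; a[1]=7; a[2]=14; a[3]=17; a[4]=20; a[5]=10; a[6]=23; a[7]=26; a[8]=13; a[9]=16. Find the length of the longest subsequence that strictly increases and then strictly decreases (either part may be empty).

inc[i] = longest strictly increasing subsequence ending at i; dec[i] = longest strictly decreasing subsequence starting at i:
i:      0  1  2  3  4  5  6  7  8  9
a[i]:  11  7 14 17 20 10 23 26 13 16
inc:    1  1  2  3  4  2  5  6  3  4
dec:    2  1  2  2  2  1  2  2  1  1
Best peak at i=7 (value 26): inc=6, dec=2, length 6+2−1 = 7.

7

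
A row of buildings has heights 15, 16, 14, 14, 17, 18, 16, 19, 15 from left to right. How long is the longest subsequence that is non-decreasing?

5

Let dp[i] be the length of the longest such subsequence ending at index i:
i:      1  2  3  4  5  6  7  8  9
a[i]:  15 16 14 14 17 18 16 19 15
dp:     1  2  1  2  3  4  3  5  3
Maximum dp value is 5.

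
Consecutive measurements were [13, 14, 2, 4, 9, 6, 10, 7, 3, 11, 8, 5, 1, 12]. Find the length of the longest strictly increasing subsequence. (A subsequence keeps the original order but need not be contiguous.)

6

Let dp[i] be the length of the longest such subsequence ending at index i:
i:      1  2  3  4  5  6  7  8  9 10 11 12 13 14
a[i]:  13 14  2  4  9  6 10  7  3 11  8  5  1 12
dp:     1  2  1  2  3  3  4  4  2  5  5  3  1  6
Maximum dp value is 6.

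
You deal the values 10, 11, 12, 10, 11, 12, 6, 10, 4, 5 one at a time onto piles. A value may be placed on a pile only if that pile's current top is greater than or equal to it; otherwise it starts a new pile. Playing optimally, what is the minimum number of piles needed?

The minimum number of non-increasing subsequences covering a sequence equals the length of its longest strictly increasing subsequence.
LIS length is 3 (e.g. 10, 11, 12), so 3 piles are needed.

3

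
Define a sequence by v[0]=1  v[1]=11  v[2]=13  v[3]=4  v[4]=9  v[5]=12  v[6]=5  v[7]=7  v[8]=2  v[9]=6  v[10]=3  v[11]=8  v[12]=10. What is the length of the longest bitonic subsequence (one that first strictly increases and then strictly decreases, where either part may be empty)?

7

inc[i] = longest strictly increasing subsequence ending at i; dec[i] = longest strictly decreasing subsequence starting at i:
i:      0  1  2  3  4  5  6  7  8  9 10 11 12
v[i]:   1 11 13  4  9 12  5  7  2  6  3  8 10
inc:    1  2  3  2  3  4  3  4  2  4  3  5  6
dec:    1  5  5  2  4  4  2  3  1  2  1  1  1
Best peak at i=2 (value 13): inc=3, dec=5, length 3+5−1 = 7.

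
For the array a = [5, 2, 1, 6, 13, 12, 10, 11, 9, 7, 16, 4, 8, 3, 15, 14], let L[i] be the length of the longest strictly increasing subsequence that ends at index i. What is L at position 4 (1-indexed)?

2

dp[i] = 1 + max{dp[j] : j<i, a[j]<a[i]} (or 1 if no such j):
i:      1  2  3  4  5  6  7  8  9 10 11 12 13 14 15 16
a[i]:   5  2  1  6 13 12 10 11  9  7 16  4  8  3 15 14
dp:     1  1  1  2  3  3  3  4  3  3  5  2  4  2  5  5
At index 4 the value is 2.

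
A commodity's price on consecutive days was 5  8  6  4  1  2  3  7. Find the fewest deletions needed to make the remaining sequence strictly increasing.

Fewest deletions = n − (longest strictly increasing subsequence).
Patience tails:
5 → extends → [5]
8 → extends → [5, 8]
6 → replaces 8 → [5, 6]
4 → replaces 5 → [4, 6]
1 → replaces 4 → [1, 6]
2 → replaces 6 → [1, 2]
3 → extends → [1, 2, 3]
7 → extends → [1, 2, 3, 7]
Longest strictly increasing subsequence has length 4, so deletions = 8 − 4 = 4.

4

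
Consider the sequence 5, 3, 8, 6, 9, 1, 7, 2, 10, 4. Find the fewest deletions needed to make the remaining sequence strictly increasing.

6

Fewest deletions = n − (longest strictly increasing subsequence).
Patience tails:
5 → extends → [5]
3 → replaces 5 → [3]
8 → extends → [3, 8]
6 → replaces 8 → [3, 6]
9 → extends → [3, 6, 9]
1 → replaces 3 → [1, 6, 9]
7 → replaces 9 → [1, 6, 7]
2 → replaces 6 → [1, 2, 7]
10 → extends → [1, 2, 7, 10]
4 → replaces 7 → [1, 2, 4, 10]
Longest strictly increasing subsequence has length 4, so deletions = 10 − 4 = 6.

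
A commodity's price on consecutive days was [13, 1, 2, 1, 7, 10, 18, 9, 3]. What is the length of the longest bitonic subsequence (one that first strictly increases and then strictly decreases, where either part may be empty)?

inc[i] = longest strictly increasing subsequence ending at i; dec[i] = longest strictly decreasing subsequence starting at i:
i:      1  2  3  4  5  6  7  8  9
a[i]:  13  1  2  1  7 10 18  9  3
inc:    1  1  2  1  3  4  5  4  3
dec:    4  1  2  1  2  3  3  2  1
Best peak at i=7 (value 18): inc=5, dec=3, length 5+3−1 = 7.

7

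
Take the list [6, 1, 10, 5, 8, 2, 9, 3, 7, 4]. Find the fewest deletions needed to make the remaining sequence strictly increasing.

6

Fewest deletions = n − (longest strictly increasing subsequence).
i:      1  2  3  4  5  6  7  8  9 10
a[i]:   6  1 10  5  8  2  9  3  7  4
dp:     1  1  2  2  3  2  4  3  4  4
max dp = 4, so deletions = 10 − 4 = 6.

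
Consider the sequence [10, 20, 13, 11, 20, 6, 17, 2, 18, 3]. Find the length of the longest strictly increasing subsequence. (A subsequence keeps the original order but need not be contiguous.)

Let dp[i] be the length of the longest such subsequence ending at index i:
i:      1  2  3  4  5  6  7  8  9 10
a[i]:  10 20 13 11 20  6 17  2 18  3
dp:     1  2  2  2  3  1  3  1  4  2
Maximum dp value is 4.

4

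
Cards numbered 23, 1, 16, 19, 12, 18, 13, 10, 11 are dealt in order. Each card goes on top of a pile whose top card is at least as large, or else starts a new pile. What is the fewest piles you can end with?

The minimum number of non-increasing subsequences covering a sequence equals the length of its longest strictly increasing subsequence.
LIS length is 3 (e.g. 1, 16, 19), so 3 piles are needed.

3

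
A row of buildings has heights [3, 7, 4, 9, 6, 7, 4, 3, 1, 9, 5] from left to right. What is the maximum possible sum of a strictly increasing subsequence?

29

Let S[i] be the best sum of a strictly increasing subsequence ending at i:
i:      1  2  3  4  5  6  7  8  9 10 11
a[i]:   3  7  4  9  6  7  4  3  1  9  5
S:      3 10  7 19 13 20  7  3  1 29 12
Maximum is 29 (e.g. 3 + 4 + 6 + 7 + 9).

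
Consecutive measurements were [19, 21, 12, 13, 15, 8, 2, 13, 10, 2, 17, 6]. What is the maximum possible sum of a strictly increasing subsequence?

57

Let S[i] be the best sum of a strictly increasing subsequence ending at i:
i:      1  2  3  4  5  6  7  8  9 10 11 12
a[i]:  19 21 12 13 15  8  2 13 10  2 17  6
S:     19 40 12 25 40  8  2 25 18  2 57  8
Maximum is 57 (e.g. 12 + 13 + 15 + 17).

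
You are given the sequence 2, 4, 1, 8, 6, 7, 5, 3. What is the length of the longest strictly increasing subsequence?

4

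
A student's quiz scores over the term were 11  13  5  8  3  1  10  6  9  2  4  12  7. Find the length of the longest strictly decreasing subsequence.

4

Negate each value so 'decreasing' becomes 'increasing', then run patience tails on the negated sequence:
-11 → extends → [-11]
-13 → replaces -11 → [-13]
-5 → extends → [-13, -5]
-8 → replaces -5 → [-13, -8]
-3 → extends → [-13, -8, -3]
-1 → extends → [-13, -8, -3, -1]
-10 → replaces -8 → [-13, -10, -3, -1]
-6 → replaces -3 → [-13, -10, -6, -1]
-9 → replaces -6 → [-13, -10, -9, -1]
-2 → replaces -1 → [-13, -10, -9, -2]
-4 → replaces -2 → [-13, -10, -9, -4]
-12 → replaces -10 → [-13, -12, -9, -4]
-7 → replaces -4 → [-13, -12, -9, -7]
Four tails, so the longest strictly decreasing subsequence of the original has length 4.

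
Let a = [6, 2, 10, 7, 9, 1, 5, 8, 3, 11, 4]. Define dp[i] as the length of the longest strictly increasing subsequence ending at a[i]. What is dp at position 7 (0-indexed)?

3

dp[i] = 1 + max{dp[j] : j<i, a[j]<a[i]} (or 1 if no such j):
i:      0  1  2  3  4  5  6  7  8  9 10
a[i]:   6  2 10  7  9  1  5  8  3 11  4
dp:     1  1  2  2  3  1  2  3  2  4  3
At index 7 the value is 3.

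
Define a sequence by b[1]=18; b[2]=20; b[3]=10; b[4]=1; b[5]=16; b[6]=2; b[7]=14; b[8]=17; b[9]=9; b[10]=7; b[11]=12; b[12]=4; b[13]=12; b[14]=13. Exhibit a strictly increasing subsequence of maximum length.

1, 2, 9, 12, 13

Patience tails give the LIS length; then backtrack through the dp parents:
18 → extends → [18]
20 → extends → [18, 20]
10 → replaces 18 → [10, 20]
1 → replaces 10 → [1, 20]
16 → replaces 20 → [1, 16]
2 → replaces 16 → [1, 2]
14 → extends → [1, 2, 14]
17 → extends → [1, 2, 14, 17]
9 → replaces 14 → [1, 2, 9, 17]
7 → replaces 9 → [1, 2, 7, 17]
12 → replaces 17 → [1, 2, 7, 12]
4 → replaces 7 → [1, 2, 4, 12]
12 → already a tail → [1, 2, 4, 12]
13 → extends → [1, 2, 4, 12, 13]
Length 5; one witness is 1, 2, 9, 12, 13.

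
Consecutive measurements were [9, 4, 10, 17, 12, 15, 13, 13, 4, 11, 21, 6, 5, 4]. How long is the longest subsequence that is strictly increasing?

Track the smallest tail for each achievable length (strict):
9 → extends → [9]
4 → replaces 9 → [4]
10 → extends → [4, 10]
17 → extends → [4, 10, 17]
12 → replaces 17 → [4, 10, 12]
15 → extends → [4, 10, 12, 15]
13 → replaces 15 → [4, 10, 12, 13]
13 → already a tail → [4, 10, 12, 13]
4 → already a tail → [4, 10, 12, 13]
11 → replaces 12 → [4, 10, 11, 13]
21 → extends → [4, 10, 11, 13, 21]
6 → replaces 10 → [4, 6, 11, 13, 21]
5 → replaces 6 → [4, 5, 11, 13, 21]
4 → already a tail → [4, 5, 11, 13, 21]
Five tails, so the longest strictly increasing subsequence has length 5 (e.g. 9, 10, 12, 15, 21).

5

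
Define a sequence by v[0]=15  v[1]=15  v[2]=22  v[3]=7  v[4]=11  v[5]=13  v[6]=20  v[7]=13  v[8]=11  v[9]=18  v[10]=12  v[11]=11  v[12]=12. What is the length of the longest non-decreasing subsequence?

5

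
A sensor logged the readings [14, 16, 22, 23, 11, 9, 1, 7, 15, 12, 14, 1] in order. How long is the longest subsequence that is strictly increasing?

Track the smallest tail for each achievable length (strict):
14 → extends → [14]
16 → extends → [14, 16]
22 → extends → [14, 16, 22]
23 → extends → [14, 16, 22, 23]
11 → replaces 14 → [11, 16, 22, 23]
9 → replaces 11 → [9, 16, 22, 23]
1 → replaces 9 → [1, 16, 22, 23]
7 → replaces 16 → [1, 7, 22, 23]
15 → replaces 22 → [1, 7, 15, 23]
12 → replaces 15 → [1, 7, 12, 23]
14 → replaces 23 → [1, 7, 12, 14]
1 → already a tail → [1, 7, 12, 14]
Four tails, so the longest strictly increasing subsequence has length 4 (e.g. 14, 16, 22, 23).

4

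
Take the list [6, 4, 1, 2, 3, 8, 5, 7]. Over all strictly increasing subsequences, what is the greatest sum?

18

Let S[i] be the best sum of a strictly increasing subsequence ending at i:
i:      1  2  3  4  5  6  7  8
a[i]:   6  4  1  2  3  8  5  7
S:      6  4  1  3  6 14 11 18
Maximum is 18 (e.g. 1 + 2 + 3 + 5 + 7).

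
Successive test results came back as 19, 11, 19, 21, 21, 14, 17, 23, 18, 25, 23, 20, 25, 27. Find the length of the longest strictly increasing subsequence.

7

Let dp[i] be the length of the longest such subsequence ending at index i:
i:      1  2  3  4  5  6  7  8  9 10 11 12 13 14
a[i]:  19 11 19 21 21 14 17 23 18 25 23 20 25 27
dp:     1  1  2  3  3  2  3  4  4  5  5  5  6  7
Maximum dp value is 7.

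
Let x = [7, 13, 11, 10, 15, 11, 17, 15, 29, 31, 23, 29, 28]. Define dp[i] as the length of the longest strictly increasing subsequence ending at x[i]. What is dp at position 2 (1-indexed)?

2

dp[i] = 1 + max{dp[j] : j<i, x[j]<x[i]} (or 1 if no such j):
i:      1  2  3  4  5  6  7  8  9 10 11 12 13
x[i]:   7 13 11 10 15 11 17 15 29 31 23 29 28
dp:     1  2  2  2  3  3  4  4  5  6  5  6  6
At index 2 the value is 2.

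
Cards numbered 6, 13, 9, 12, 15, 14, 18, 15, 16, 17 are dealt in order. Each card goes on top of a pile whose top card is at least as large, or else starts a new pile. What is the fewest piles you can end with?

Place each on the leftmost legal pile:
6 → new pile 1 (tops now [6])
13 → new pile 2 (tops now [6, 13])
9 → pile 2 (tops now [6, 9])
12 → new pile 3 (tops now [6, 9, 12])
15 → new pile 4 (tops now [6, 9, 12, 15])
14 → pile 4 (tops now [6, 9, 12, 14])
18 → new pile 5 (tops now [6, 9, 12, 14, 18])
15 → pile 5 (tops now [6, 9, 12, 14, 15])
16 → new pile 6 (tops now [6, 9, 12, 14, 15, 16])
17 → new pile 7 (tops now [6, 9, 12, 14, 15, 16, 17])
Seven piles.

7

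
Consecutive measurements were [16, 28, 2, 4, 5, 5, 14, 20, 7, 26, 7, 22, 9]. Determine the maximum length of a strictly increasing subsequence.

6

Track the smallest tail for each achievable length (strict):
16 → extends → [16]
28 → extends → [16, 28]
2 → replaces 16 → [2, 28]
4 → replaces 28 → [2, 4]
5 → extends → [2, 4, 5]
5 → already a tail → [2, 4, 5]
14 → extends → [2, 4, 5, 14]
20 → extends → [2, 4, 5, 14, 20]
7 → replaces 14 → [2, 4, 5, 7, 20]
26 → extends → [2, 4, 5, 7, 20, 26]
7 → already a tail → [2, 4, 5, 7, 20, 26]
22 → replaces 26 → [2, 4, 5, 7, 20, 22]
9 → replaces 20 → [2, 4, 5, 7, 9, 22]
Six tails, so the longest strictly increasing subsequence has length 6 (e.g. 2, 4, 5, 14, 20, 26).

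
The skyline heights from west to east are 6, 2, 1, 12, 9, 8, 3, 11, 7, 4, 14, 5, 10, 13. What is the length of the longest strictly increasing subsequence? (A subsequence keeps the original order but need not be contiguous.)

Track the smallest tail for each achievable length (strict):
6 → extends → [6]
2 → replaces 6 → [2]
1 → replaces 2 → [1]
12 → extends → [1, 12]
9 → replaces 12 → [1, 9]
8 → replaces 9 → [1, 8]
3 → replaces 8 → [1, 3]
11 → extends → [1, 3, 11]
7 → replaces 11 → [1, 3, 7]
4 → replaces 7 → [1, 3, 4]
14 → extends → [1, 3, 4, 14]
5 → replaces 14 → [1, 3, 4, 5]
10 → extends → [1, 3, 4, 5, 10]
13 → extends → [1, 3, 4, 5, 10, 13]
Six tails, so the longest strictly increasing subsequence has length 6 (e.g. 2, 3, 4, 5, 10, 13).

6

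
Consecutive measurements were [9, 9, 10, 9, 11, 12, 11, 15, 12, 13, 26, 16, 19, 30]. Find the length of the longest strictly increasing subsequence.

8

Track the smallest tail for each achievable length (strict):
9 → extends → [9]
9 → already a tail → [9]
10 → extends → [9, 10]
9 → already a tail → [9, 10]
11 → extends → [9, 10, 11]
12 → extends → [9, 10, 11, 12]
11 → already a tail → [9, 10, 11, 12]
15 → extends → [9, 10, 11, 12, 15]
12 → already a tail → [9, 10, 11, 12, 15]
13 → replaces 15 → [9, 10, 11, 12, 13]
26 → extends → [9, 10, 11, 12, 13, 26]
16 → replaces 26 → [9, 10, 11, 12, 13, 16]
19 → extends → [9, 10, 11, 12, 13, 16, 19]
30 → extends → [9, 10, 11, 12, 13, 16, 19, 30]
Eight tails, so the longest strictly increasing subsequence has length 8 (e.g. 9, 10, 11, 12, 15, 16, 19, 30).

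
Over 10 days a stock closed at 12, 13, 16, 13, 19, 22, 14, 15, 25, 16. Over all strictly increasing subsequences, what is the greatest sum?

Let S[i] be the best sum of a strictly increasing subsequence ending at i:
i:       1   2   3   4   5   6   7   8   9  10
a[i]:   12  13  16  13  19  22  14  15  25  16
S:      12  25  41  25  60  82  39  54 107  70
Maximum is 107 (e.g. 12 + 13 + 16 + 19 + 22 + 25).

107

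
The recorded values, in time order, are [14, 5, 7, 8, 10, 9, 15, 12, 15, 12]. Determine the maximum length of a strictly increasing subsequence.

Let dp[i] be the length of the longest such subsequence ending at index i:
i:      1  2  3  4  5  6  7  8  9 10
a[i]:  14  5  7  8 10  9 15 12 15 12
dp:     1  1  2  3  4  4  5  5  6  5
Maximum dp value is 6.

6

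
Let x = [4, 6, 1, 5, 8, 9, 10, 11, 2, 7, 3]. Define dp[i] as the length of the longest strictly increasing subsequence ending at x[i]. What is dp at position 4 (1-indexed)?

2

dp[i] = 1 + max{dp[j] : j<i, x[j]<x[i]} (or 1 if no such j):
i:      1  2  3  4  5  6  7  8  9 10 11
x[i]:   4  6  1  5  8  9 10 11  2  7  3
dp:     1  2  1  2  3  4  5  6  2  3  3
At index 4 the value is 2.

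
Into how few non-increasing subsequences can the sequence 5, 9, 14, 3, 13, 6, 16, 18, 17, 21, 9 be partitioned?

Place each on the leftmost legal pile:
5 → new pile 1 (tops now [5])
9 → new pile 2 (tops now [5, 9])
14 → new pile 3 (tops now [5, 9, 14])
3 → pile 1 (tops now [3, 9, 14])
13 → pile 3 (tops now [3, 9, 13])
6 → pile 2 (tops now [3, 6, 13])
16 → new pile 4 (tops now [3, 6, 13, 16])
18 → new pile 5 (tops now [3, 6, 13, 16, 18])
17 → pile 5 (tops now [3, 6, 13, 16, 17])
21 → new pile 6 (tops now [3, 6, 13, 16, 17, 21])
9 → pile 3 (tops now [3, 6, 9, 16, 17, 21])
Six piles.

6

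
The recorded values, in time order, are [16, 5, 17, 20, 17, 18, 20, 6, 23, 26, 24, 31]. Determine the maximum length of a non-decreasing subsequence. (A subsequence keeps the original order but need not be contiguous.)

Let dp[i] be the length of the longest such subsequence ending at index i:
i:      1  2  3  4  5  6  7  8  9 10 11 12
a[i]:  16  5 17 20 17 18 20  6 23 26 24 31
dp:     1  1  2  3  3  4  5  2  6  7  7  8
Maximum dp value is 8.

8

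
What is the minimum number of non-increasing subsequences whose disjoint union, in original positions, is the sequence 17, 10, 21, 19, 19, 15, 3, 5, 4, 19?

3

Place each on the leftmost legal pile:
17 → new pile 1 (tops now [17])
10 → pile 1 (tops now [10])
21 → new pile 2 (tops now [10, 21])
19 → pile 2 (tops now [10, 19])
19 → pile 2 (tops now [10, 19])
15 → pile 2 (tops now [10, 15])
3 → pile 1 (tops now [3, 15])
5 → pile 2 (tops now [3, 5])
4 → pile 2 (tops now [3, 4])
19 → new pile 3 (tops now [3, 4, 19])
Three piles.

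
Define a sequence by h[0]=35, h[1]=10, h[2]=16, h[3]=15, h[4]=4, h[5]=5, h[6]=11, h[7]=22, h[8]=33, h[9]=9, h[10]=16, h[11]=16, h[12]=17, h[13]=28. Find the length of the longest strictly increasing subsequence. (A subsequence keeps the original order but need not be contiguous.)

6

Let dp[i] be the length of the longest such subsequence ending at index i:
i:      0  1  2  3  4  5  6  7  8  9 10 11 12 13
h[i]:  35 10 16 15  4  5 11 22 33  9 16 16 17 28
dp:     1  1  2  2  1  2  3  4  5  3  4  4  5  6
Maximum dp value is 6.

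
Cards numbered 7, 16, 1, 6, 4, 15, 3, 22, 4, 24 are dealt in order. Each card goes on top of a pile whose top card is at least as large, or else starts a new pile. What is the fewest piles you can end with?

The minimum number of non-increasing subsequences covering a sequence equals the length of its longest strictly increasing subsequence.
LIS length is 5 (e.g. 1, 6, 15, 22, 24), so 5 piles are needed.

5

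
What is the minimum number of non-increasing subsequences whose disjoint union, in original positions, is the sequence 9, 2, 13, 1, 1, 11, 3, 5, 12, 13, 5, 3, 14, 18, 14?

7

Place each on the leftmost legal pile:
9 → new pile 1 (tops now [9])
2 → pile 1 (tops now [2])
13 → new pile 2 (tops now [2, 13])
1 → pile 1 (tops now [1, 13])
1 → pile 1 (tops now [1, 13])
11 → pile 2 (tops now [1, 11])
3 → pile 2 (tops now [1, 3])
5 → new pile 3 (tops now [1, 3, 5])
12 → new pile 4 (tops now [1, 3, 5, 12])
13 → new pile 5 (tops now [1, 3, 5, 12, 13])
5 → pile 3 (tops now [1, 3, 5, 12, 13])
3 → pile 2 (tops now [1, 3, 5, 12, 13])
14 → new pile 6 (tops now [1, 3, 5, 12, 13, 14])
18 → new pile 7 (tops now [1, 3, 5, 12, 13, 14, 18])
14 → pile 6 (tops now [1, 3, 5, 12, 13, 14, 18])
Seven piles.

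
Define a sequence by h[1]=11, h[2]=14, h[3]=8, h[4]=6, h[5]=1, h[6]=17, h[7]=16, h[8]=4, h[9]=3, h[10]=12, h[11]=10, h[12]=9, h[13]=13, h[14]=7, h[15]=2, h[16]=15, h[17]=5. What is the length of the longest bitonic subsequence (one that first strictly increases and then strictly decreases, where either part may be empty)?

9

inc[i] = longest strictly increasing subsequence ending at i; dec[i] = longest strictly decreasing subsequence starting at i:
i:      1  2  3  4  5  6  7  8  9 10 11 12 13 14 15 16 17
h[i]:  11 14  8  6  1 17 16  4  3 12 10  9 13  7  2 15  5
inc:    1  2  1  1  1  3  3  2  2  3  3  3  4  3  2  5  3
dec:    6  6  5  4  1  7  6  3  2  5  4  3  3  2  1  2  1
Best peak at i=6 (value 17): inc=3, dec=7, length 3+7−1 = 9.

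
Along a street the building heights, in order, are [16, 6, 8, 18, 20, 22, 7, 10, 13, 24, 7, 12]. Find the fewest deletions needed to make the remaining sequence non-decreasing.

6

Fewest deletions = n − (longest non-decreasing subsequence).
Patience tails:
16 → extends → [16]
6 → replaces 16 → [6]
8 → extends → [6, 8]
18 → extends → [6, 8, 18]
20 → extends → [6, 8, 18, 20]
22 → extends → [6, 8, 18, 20, 22]
7 → replaces 8 → [6, 7, 18, 20, 22]
10 → replaces 18 → [6, 7, 10, 20, 22]
13 → replaces 20 → [6, 7, 10, 13, 22]
24 → extends → [6, 7, 10, 13, 22, 24]
7 → replaces 10 → [6, 7, 7, 13, 22, 24]
12 → replaces 13 → [6, 7, 7, 12, 22, 24]
Longest non-decreasing subsequence has length 6, so deletions = 12 − 6 = 6.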